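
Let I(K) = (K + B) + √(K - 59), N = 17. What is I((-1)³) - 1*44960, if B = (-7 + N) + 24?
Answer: -44927 + 2*I*√15 ≈ -44927.0 + 7.746*I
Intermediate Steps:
B = 34 (B = (-7 + 17) + 24 = 10 + 24 = 34)
I(K) = 34 + K + √(-59 + K) (I(K) = (K + 34) + √(K - 59) = (34 + K) + √(-59 + K) = 34 + K + √(-59 + K))
I((-1)³) - 1*44960 = (34 + (-1)³ + √(-59 + (-1)³)) - 1*44960 = (34 - 1 + √(-59 - 1)) - 44960 = (34 - 1 + √(-60)) - 44960 = (34 - 1 + 2*I*√15) - 44960 = (33 + 2*I*√15) - 44960 = -44927 + 2*I*√15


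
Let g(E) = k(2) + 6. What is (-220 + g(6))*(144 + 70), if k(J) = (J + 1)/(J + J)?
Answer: -91271/2 ≈ -45636.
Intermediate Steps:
k(J) = (1 + J)/(2*J) (k(J) = (1 + J)/((2*J)) = (1 + J)*(1/(2*J)) = (1 + J)/(2*J))
g(E) = 27/4 (g(E) = (½)*(1 + 2)/2 + 6 = (½)*(½)*3 + 6 = ¾ + 6 = 27/4)
(-220 + g(6))*(144 + 70) = (-220 + 27/4)*(144 + 70) = -853/4*214 = -91271/2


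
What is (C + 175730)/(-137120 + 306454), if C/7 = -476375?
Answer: -3158895/169334 ≈ -18.655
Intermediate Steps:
C = -3334625 (C = 7*(-476375) = -3334625)
(C + 175730)/(-137120 + 306454) = (-3334625 + 175730)/(-137120 + 306454) = -3158895/169334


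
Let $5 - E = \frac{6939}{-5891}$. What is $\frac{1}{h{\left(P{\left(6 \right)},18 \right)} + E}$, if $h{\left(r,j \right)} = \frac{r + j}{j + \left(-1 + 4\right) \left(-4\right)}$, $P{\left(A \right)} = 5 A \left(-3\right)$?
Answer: $- \frac{5891}{34298} \approx -0.17176$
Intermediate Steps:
$P{\left(A \right)} = - 15 A$
$E = \frac{36394}{5891}$ ($E = 5 - \frac{6939}{-5891} = 5 - 6939 \left(- \frac{1}{5891}\right) = 5 - - \frac{6939}{5891} = 5 + \frac{6939}{5891} = \frac{36394}{5891} \approx 6.1779$)
$h{\left(r,j \right)} = \frac{j + r}{-12 + j}$ ($h{\left(r,j \right)} = \frac{j + r}{j + 3 \left(-4\right)} = \frac{j + r}{j - 12} = \frac{j + r}{-12 + j}$)
$\frac{1}{h{\left(P{\left(6 \right)},18 \right)} + E} = \frac{1}{\frac{18 - 90}{-12 + 18} + \frac{36394}{5891}} = \frac{1}{\frac{18 - 90}{6} + \frac{36394}{5891}} = \frac{1}{\frac{1}{6} \left(-72\right) + \frac{36394}{5891}} = \frac{1}{-12 + \frac{36394}{5891}} = \frac{1}{- \frac{34298}{5891}} = - \frac{5891}{34298}$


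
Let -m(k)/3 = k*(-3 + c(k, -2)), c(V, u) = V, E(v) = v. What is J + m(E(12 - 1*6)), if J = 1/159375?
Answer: -8606249/159375 ≈ -54.000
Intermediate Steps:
m(k) = -3*k*(-3 + k)
J = 1/159375 ≈ 6.2745e-6
J + m(E(12 - 1*6)) = 1/159375 + 3*(12 - 1*6)*(3 - (12 - 1*6)) = 1/159375 + 3*(12 - 6)*(3 - (12 - 6)) = 1/159375 + 3*6*(3 - 1*6) = 1/159375 + 3*6*(3 - 6) = 1/159375 + 3*6*(-3) = 1/159375 - 54 = -8606249/159375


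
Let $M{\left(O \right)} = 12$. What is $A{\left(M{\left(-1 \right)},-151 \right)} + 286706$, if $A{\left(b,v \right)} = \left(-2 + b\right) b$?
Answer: $286826$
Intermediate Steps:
$A{\left(b,v \right)} = b \left(-2 + b\right)$
$A{\left(M{\left(-1 \right)},-151 \right)} + 286706 = 12 \left(-2 + 12\right) + 286706 = 12 \cdot 10 + 286706 = 120 + 286706 = 286826$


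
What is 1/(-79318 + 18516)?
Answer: -1/60802 ≈ -1.6447e-5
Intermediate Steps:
1/(-79318 + 18516) = 1/(-60802) = -1/60802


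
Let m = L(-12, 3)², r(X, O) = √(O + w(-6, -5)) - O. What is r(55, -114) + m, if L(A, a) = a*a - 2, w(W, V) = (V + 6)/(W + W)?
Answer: 163 + 37*I*√3/6 ≈ 163.0 + 10.681*I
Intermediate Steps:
w(W, V) = (6 + V)/(2*W) (w(W, V) = (6 + V)/((2*W)) = (6 + V)*(1/(2*W)) = (6 + V)/(2*W))
L(A, a) = -2 + a² (L(A, a) = a² - 2 = -2 + a²)
r(X, O) = √(-1/12 + O) - O (r(X, O) = √(O + (½)*(6 - 5)/(-6)) - O = √(O + (½)*(-⅙)*1) - O = √(O - 1/12) - O = √(-1/12 + O) - O)
m = 49 (m = (-2 + 3²)² = (-2 + 9)² = 7² = 49)
r(55, -114) + m = (-1*(-114) + √(-3 + 36*(-114))/6) + 49 = (114 + √(-3 - 4104)/6) + 49 = (114 + √(-4107)/6) + 49 = (114 + (37*I*√3)/6) + 49 = (114 + 37*I*√3/6) + 49 = 163 + 37*I*√3/6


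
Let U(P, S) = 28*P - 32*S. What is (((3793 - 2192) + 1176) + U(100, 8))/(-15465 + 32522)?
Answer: 5321/17057 ≈ 0.31195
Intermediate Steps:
U(P, S) = -32*S + 28*P
(((3793 - 2192) + 1176) + U(100, 8))/(-15465 + 32522) = (((3793 - 2192) + 1176) + (-32*8 + 28*100))/(-15465 + 32522) = ((1601 + 1176) + (-256 + 2800))/17057 = (2777 + 2544)*(1/17057) = 5321*(1/17057) = 5321/17057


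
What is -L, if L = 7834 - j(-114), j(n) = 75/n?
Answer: -297717/38 ≈ -7834.7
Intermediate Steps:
L = 297717/38 (L = 7834 - 75/(-114) = 7834 - 75*(-1)/114 = 7834 - 1*(-25/38) = 7834 + 25/38 = 297717/38 ≈ 7834.7)
-L = -1*297717/38 = -297717/38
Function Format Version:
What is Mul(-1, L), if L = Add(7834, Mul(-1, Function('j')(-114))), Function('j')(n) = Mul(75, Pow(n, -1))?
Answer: Rational(-297717, 38) ≈ -7834.7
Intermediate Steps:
L = Rational(297717, 38) (L = Add(7834, Mul(-1, Mul(75, Pow(-114, -1)))) = Add(7834, Mul(-1, Mul(75, Rational(-1, 114)))) = Add(7834, Mul(-1, Rational(-25, 38))) = Add(7834, Rational(25, 38)) = Rational(297717, 38) ≈ 7834.7)
Mul(-1, L) = Mul(-1, Rational(297717, 38)) = Rational(-297717, 38)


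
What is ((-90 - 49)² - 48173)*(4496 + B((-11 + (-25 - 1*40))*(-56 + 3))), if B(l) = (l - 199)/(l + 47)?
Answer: -528713736708/4075 ≈ -1.2975e+8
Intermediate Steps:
B(l) = (-199 + l)/(47 + l)
((-90 - 49)² - 48173)*(4496 + B((-11 + (-25 - 1*40))*(-56 + 3))) = ((-90 - 49)² - 48173)*(4496 + (-199 + (-11 + (-25 - 1*40))*(-56 + 3))/(47 + (-11 + (-25 - 1*40))*(-56 + 3))) = ((-139)² - 48173)*(4496 + (-199 + (-11 + (-25 - 40))*(-53))/(47 + (-11 + (-25 - 40))*(-53))) = (19321 - 48173)*(4496 + (-199 + (-11 - 65)*(-53))/(47 + (-11 - 65)*(-53))) = -28852*(4496 + (-199 - 76*(-53))/(47 - 76*(-53))) = -28852*(4496 + (-199 + 4028)/(47 + 4028)) = -28852*(4496 + 3829/4075) = -28852*18325029/4075 = -528713736708/4075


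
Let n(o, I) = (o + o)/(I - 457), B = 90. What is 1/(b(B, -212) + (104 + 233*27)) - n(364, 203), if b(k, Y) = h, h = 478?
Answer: 2501899/872871 ≈ 2.8663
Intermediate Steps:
b(k, Y) = 478
n(o, I) = 2*o/(-457 + I) (n(o, I) = (2*o)/(-457 + I) = 2*o/(-457 + I))
1/(b(B, -212) + (104 + 233*27)) - n(364, 203) = 1/(478 + (104 + 233*27)) - 2*364/(-457 + 203) = 1/(478 + (104 + 6291)) - 2*364/(-254) = 1/(478 + 6395) - 2*364*(-1)/254 = 1/6873 - 1*(-364/127) = 1/6873 + 364/127 = 2501899/872871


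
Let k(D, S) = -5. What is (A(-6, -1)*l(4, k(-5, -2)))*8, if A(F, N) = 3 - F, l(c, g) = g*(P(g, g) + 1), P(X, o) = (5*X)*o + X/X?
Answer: -45720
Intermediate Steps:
P(X, o) = 1 + 5*X*o (P(X, o) = 5*X*o + 1 = 1 + 5*X*o)
l(c, g) = g*(2 + 5*g²) (l(c, g) = g*((1 + 5*g*g) + 1) = g*((1 + 5*g²) + 1) = g*(2 + 5*g²))
(A(-6, -1)*l(4, k(-5, -2)))*8 = ((3 - 1*(-6))*(-5*(2 + 5*(-5)²)))*8 = ((3 + 6)*(-5*(2 + 5*25)))*8 = (9*(-5*(2 + 125)))*8 = (9*(-5*127))*8 = (9*(-635))*8 = -5715*8 = -45720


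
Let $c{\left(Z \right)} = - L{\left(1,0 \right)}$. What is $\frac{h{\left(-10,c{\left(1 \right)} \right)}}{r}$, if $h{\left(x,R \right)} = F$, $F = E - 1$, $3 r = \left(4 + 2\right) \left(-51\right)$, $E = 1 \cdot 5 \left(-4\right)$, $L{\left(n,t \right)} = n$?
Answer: $\frac{7}{34} \approx 0.20588$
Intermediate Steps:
$E = -20$ ($E = 5 \left(-4\right) = -20$)
$c{\left(Z \right)} = -1$ ($c{\left(Z \right)} = \left(-1\right) 1 = -1$)
$r = -102$ ($r = \frac{\left(4 + 2\right) \left(-51\right)}{3} = \frac{6 \left(-51\right)}{3} = \frac{1}{3} \left(-306\right) = -102$)
$F = -21$ ($F = -20 - 1 = -21$)
$h{\left(x,R \right)} = -21$
$\frac{h{\left(-10,c{\left(1 \right)} \right)}}{r} = - \frac{21}{-102} = \left(-21\right) \left(- \frac{1}{102}\right) = \frac{7}{34}$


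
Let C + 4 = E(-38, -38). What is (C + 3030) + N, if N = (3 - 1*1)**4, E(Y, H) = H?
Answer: 3004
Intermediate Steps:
N = 16 (N = (3 - 1)**4 = 2**4 = 16)
C = -42 (C = -4 - 38 = -42)
(C + 3030) + N = (-42 + 3030) + 16 = 2988 + 16 = 3004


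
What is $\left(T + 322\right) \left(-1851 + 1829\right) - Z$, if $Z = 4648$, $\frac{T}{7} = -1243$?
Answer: $179690$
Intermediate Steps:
$T = -8701$ ($T = 7 \left(-1243\right) = -8701$)
$\left(T + 322\right) \left(-1851 + 1829\right) - Z = \left(-8701 + 322\right) \left(-1851 + 1829\right) - 4648 = \left(-8379\right) \left(-22\right) - 4648 = 184338 - 4648 = 179690$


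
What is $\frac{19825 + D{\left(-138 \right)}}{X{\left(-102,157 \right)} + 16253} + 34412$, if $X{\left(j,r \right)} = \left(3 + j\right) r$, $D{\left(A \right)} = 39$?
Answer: $\frac{12226192}{355} \approx 34440.0$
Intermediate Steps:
$X{\left(j,r \right)} = r \left(3 + j\right)$
$\frac{19825 + D{\left(-138 \right)}}{X{\left(-102,157 \right)} + 16253} + 34412 = \frac{19825 + 39}{157 \left(3 - 102\right) + 16253} + 34412 = \frac{19864}{157 \left(-99\right) + 16253} + 34412 = \frac{19864}{-15543 + 16253} + 34412 = \frac{19864}{710} + 34412 = 19864 \cdot \frac{1}{710} + 34412 = \frac{9932}{355} + 34412 = \frac{12226192}{355}$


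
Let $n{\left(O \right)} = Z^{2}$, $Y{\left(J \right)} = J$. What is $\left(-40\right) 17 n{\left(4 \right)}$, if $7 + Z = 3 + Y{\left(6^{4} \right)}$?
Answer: $-1135099520$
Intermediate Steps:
$Z = 1292$ ($Z = -7 + \left(3 + 6^{4}\right) = -7 + \left(3 + 1296\right) = -7 + 1299 = 1292$)
$n{\left(O \right)} = 1669264$ ($n{\left(O \right)} = 1292^{2} = 1669264$)
$\left(-40\right) 17 n{\left(4 \right)} = \left(-40\right) 17 \cdot 1669264 = \left(-680\right) 1669264 = -1135099520$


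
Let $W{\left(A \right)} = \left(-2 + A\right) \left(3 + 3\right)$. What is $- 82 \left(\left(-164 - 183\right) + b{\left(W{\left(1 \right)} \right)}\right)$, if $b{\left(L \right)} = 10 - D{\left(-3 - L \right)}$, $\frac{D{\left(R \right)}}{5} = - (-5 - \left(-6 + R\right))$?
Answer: $28454$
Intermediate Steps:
$W{\left(A \right)} = -12 + 6 A$ ($W{\left(A \right)} = \left(-2 + A\right) 6 = -12 + 6 A$)
$D{\left(R \right)} = -5 + 5 R$ ($D{\left(R \right)} = 5 \left(- (-5 - \left(-6 + R\right))\right) = 5 \left(- (1 - R)\right) = 5 \left(-1 + R\right) = -5 + 5 R$)
$b{\left(L \right)} = 30 + 5 L$ ($b{\left(L \right)} = 10 - \left(-5 + 5 \left(-3 - L\right)\right) = 10 - \left(-5 - \left(15 + 5 L\right)\right) = 10 - \left(-20 - 5 L\right) = 10 + \left(20 + 5 L\right) = 30 + 5 L$)
$- 82 \left(\left(-164 - 183\right) + b{\left(W{\left(1 \right)} \right)}\right) = - 82 \left(\left(-164 - 183\right) + \left(30 + 5 \left(-12 + 6 \cdot 1\right)\right)\right) = - 82 \left(-347 + \left(30 + 5 \left(-12 + 6\right)\right)\right) = - 82 \left(-347 + \left(30 + 5 \left(-6\right)\right)\right) = - 82 \left(-347 + \left(30 - 30\right)\right) = - 82 \left(-347 + 0\right) = \left(-82\right) \left(-347\right) = 28454$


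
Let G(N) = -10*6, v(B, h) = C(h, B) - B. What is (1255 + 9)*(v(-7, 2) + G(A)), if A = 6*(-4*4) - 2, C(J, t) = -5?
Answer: -73312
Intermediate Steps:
v(B, h) = -5 - B
A = -98 (A = 6*(-16) - 2 = -96 - 2 = -98)
G(N) = -60
(1255 + 9)*(v(-7, 2) + G(A)) = (1255 + 9)*((-5 - 1*(-7)) - 60) = 1264*((-5 + 7) - 60) = 1264*(2 - 60) = 1264*(-58) = -73312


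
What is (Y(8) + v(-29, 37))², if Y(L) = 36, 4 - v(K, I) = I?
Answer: 9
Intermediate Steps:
v(K, I) = 4 - I
(Y(8) + v(-29, 37))² = (36 + (4 - 1*37))² = (36 + (4 - 37))² = (36 - 33)² = 3² = 9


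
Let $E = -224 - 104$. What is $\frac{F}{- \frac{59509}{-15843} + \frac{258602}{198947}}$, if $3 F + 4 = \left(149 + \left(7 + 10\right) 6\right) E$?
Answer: $- \frac{891765143892}{164290397} \approx -5428.0$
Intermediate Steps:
$E = -328$ ($E = -224 - 104 = -328$)
$F = -27444$ ($F = - \frac{4}{3} + \frac{\left(149 + \left(7 + 10\right) 6\right) \left(-328\right)}{3} = - \frac{4}{3} + \frac{\left(149 + 17 \cdot 6\right) \left(-328\right)}{3} = - \frac{4}{3} + \frac{\left(149 + 102\right) \left(-328\right)}{3} = - \frac{4}{3} + \frac{251 \left(-328\right)}{3} = - \frac{4}{3} + \frac{1}{3} \left(-82328\right) = - \frac{4}{3} - \frac{82328}{3} = -27444$)
$\frac{F}{- \frac{59509}{-15843} + \frac{258602}{198947}} = - \frac{27444}{- \frac{59509}{-15843} + \frac{258602}{198947}} = - \frac{27444}{\left(-59509\right) \left(- \frac{1}{15843}\right) + 258602 \cdot \frac{1}{198947}} = - \frac{27444}{\frac{59509}{15843} + \frac{2666}{2051}} = - \frac{27444}{\frac{164290397}{32493993}} = \left(-27444\right) \frac{32493993}{164290397} = - \frac{891765143892}{164290397}$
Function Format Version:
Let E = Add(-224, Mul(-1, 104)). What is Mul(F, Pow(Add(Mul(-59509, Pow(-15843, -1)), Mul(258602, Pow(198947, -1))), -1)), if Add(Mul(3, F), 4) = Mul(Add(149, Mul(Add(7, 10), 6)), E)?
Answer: Rational(-891765143892, 164290397) ≈ -5428.0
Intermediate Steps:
E = -328 (E = Add(-224, -104) = -328)
F = -27444 (F = Add(Rational(-4, 3), Mul(Rational(1, 3), Mul(Add(149, Mul(Add(7, 10), 6)), -328))) = Add(Rational(-4, 3), Mul(Rational(1, 3), Mul(Add(149, Mul(17, 6)), -328))) = Add(Rational(-4, 3), Mul(Rational(1, 3), Mul(Add(149, 102), -328))) = Add(Rational(-4, 3), Mul(Rational(1, 3), Mul(251, -328))) = Add(Rational(-4, 3), Mul(Rational(1, 3), -82328)) = Add(Rational(-4, 3), Rational(-82328, 3)) = -27444)
Mul(F, Pow(Add(Mul(-59509, Pow(-15843, -1)), Mul(258602, Pow(198947, -1))), -1)) = Mul(-27444, Pow(Add(Mul(-59509, Pow(-15843, -1)), Mul(258602, Pow(198947, -1))), -1)) = Mul(-27444, Pow(Add(Mul(-59509, Rational(-1, 15843)), Mul(258602, Rational(1, 198947))), -1)) = Mul(-27444, Pow(Add(Rational(59509, 15843), Rational(2666, 2051)), -1)) = Mul(-27444, Pow(Rational(164290397, 32493993), -1)) = Mul(-27444, Rational(32493993, 164290397)) = Rational(-891765143892, 164290397)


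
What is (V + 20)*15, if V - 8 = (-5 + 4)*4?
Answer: 360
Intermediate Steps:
V = 4 (V = 8 + (-5 + 4)*4 = 8 - 1*4 = 8 - 4 = 4)
(V + 20)*15 = (4 + 20)*15 = 24*15 = 360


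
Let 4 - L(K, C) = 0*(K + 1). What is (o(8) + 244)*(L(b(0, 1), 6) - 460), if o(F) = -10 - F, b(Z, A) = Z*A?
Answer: -103056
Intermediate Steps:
b(Z, A) = A*Z
L(K, C) = 4 (L(K, C) = 4 - 0*(K + 1) = 4 - 0*(1 + K) = 4 - 1*0 = 4 + 0 = 4)
(o(8) + 244)*(L(b(0, 1), 6) - 460) = ((-10 - 1*8) + 244)*(4 - 460) = ((-10 - 8) + 244)*(-456) = (-18 + 244)*(-456) = 226*(-456) = -103056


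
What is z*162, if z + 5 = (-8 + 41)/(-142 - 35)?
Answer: -49572/59 ≈ -840.20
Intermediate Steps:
z = -306/59 (z = -5 + (-8 + 41)/(-142 - 35) = -5 + 33/(-177) = -5 + 33*(-1/177) = -5 - 11/59 = -306/59 ≈ -5.1864)
z*162 = -306/59*162 = -49572/59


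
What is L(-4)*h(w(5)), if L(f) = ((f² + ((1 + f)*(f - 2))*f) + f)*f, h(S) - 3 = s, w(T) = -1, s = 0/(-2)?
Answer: 720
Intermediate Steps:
s = 0 (s = 0*(-½) = 0)
h(S) = 3 (h(S) = 3 + 0 = 3)
L(f) = f*(f + f² + f*(1 + f)*(-2 + f)) (L(f) = ((f² + ((1 + f)*(-2 + f))*f) + f)*f = ((f² + f*(1 + f)*(-2 + f)) + f)*f = (f + f² + f*(1 + f)*(-2 + f))*f = f*(f + f² + f*(1 + f)*(-2 + f)))
L(-4)*h(w(5)) = ((-4)⁴ - 1*(-4)²)*3 = (256 - 1*16)*3 = (256 - 16)*3 = 240*3 = 720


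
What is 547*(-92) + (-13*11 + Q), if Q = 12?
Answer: -50455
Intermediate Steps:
547*(-92) + (-13*11 + Q) = 547*(-92) + (-13*11 + 12) = -50324 + (-143 + 12) = -50324 - 131 = -50455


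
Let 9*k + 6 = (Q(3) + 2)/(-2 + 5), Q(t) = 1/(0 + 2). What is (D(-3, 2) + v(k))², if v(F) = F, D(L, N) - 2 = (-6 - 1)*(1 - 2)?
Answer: 207025/2916 ≈ 70.996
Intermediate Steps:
D(L, N) = 9 (D(L, N) = 2 + (-6 - 1)*(1 - 2) = 2 - 7*(-1) = 2 + 7 = 9)
Q(t) = ½ (Q(t) = 1/2 = ½)
k = -31/54 (k = -⅔ + ((½ + 2)/(-2 + 5))/9 = -⅔ + ((5/2)/3)/9 = -⅔ + ((5/2)*(⅓))/9 = -⅔ + (⅑)*(⅚) = -⅔ + 5/54 = -31/54 ≈ -0.57407)
(D(-3, 2) + v(k))² = (9 - 31/54)² = (455/54)² = 207025/2916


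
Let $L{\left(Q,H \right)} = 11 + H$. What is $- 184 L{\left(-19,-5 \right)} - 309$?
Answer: $-1413$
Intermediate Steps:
$- 184 L{\left(-19,-5 \right)} - 309 = - 184 \left(11 - 5\right) - 309 = \left(-184\right) 6 - 309 = -1104 - 309 = -1413$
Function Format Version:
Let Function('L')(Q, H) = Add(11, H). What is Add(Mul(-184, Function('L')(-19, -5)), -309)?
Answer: -1413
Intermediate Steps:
Add(Mul(-184, Function('L')(-19, -5)), -309) = Add(Mul(-184, Add(11, -5)), -309) = Add(Mul(-184, 6), -309) = Add(-1104, -309) = -1413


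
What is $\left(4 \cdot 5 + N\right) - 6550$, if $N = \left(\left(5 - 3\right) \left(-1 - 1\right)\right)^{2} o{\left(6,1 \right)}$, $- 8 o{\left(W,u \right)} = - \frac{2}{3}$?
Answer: $- \frac{19586}{3} \approx -6528.7$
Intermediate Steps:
$o{\left(W,u \right)} = \frac{1}{12}$ ($o{\left(W,u \right)} = - \frac{\left(-2\right) \frac{1}{3}}{8} = \left(- \frac{1}{8}\right) \left(- \frac{2}{3}\right) = \frac{1}{12}$)
$N = \frac{4}{3}$ ($N = \left(\left(5 - 3\right) \left(-1 - 1\right)\right)^{2} \cdot \frac{1}{12} = \left(2 \left(-2\right)\right)^{2} \cdot \frac{1}{12} = \left(-4\right)^{2} \cdot \frac{1}{12} = 16 \cdot \frac{1}{12} = \frac{4}{3} \approx 1.3333$)
$\left(4 \cdot 5 + N\right) - 6550 = \left(4 \cdot 5 + \frac{4}{3}\right) - 6550 = \left(20 + \frac{4}{3}\right) - 6550 = \frac{64}{3} - 6550 = - \frac{19586}{3}$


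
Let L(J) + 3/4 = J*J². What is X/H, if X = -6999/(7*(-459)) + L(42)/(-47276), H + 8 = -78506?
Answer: -123789853/15901470569376 ≈ -7.7848e-6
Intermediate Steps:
L(J) = -¾ + J³ (L(J) = -¾ + J*J² = -¾ + J³)
H = -78514 (H = -8 - 78506 = -78514)
X = 123789853/202530384 (X = -6999/(7*(-459)) + (-¾ + 42³)/(-47276) = -6999/(-3213) + (-¾ + 74088)*(-1/47276) = -6999*(-1/3213) + (296349/4)*(-1/47276) = 2333/1071 - 296349/189104 = 123789853/202530384 ≈ 0.61122)
X/H = (123789853/202530384)/(-78514) = (123789853/202530384)*(-1/78514) = -123789853/15901470569376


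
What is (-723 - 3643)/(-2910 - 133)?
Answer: 4366/3043 ≈ 1.4348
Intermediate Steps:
(-723 - 3643)/(-2910 - 133) = -4366/(-3043) = -4366*(-1/3043) = 4366/3043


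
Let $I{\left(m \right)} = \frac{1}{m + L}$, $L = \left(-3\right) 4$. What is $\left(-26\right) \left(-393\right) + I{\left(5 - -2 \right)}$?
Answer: $\frac{51089}{5} \approx 10218.0$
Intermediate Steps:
$L = -12$
$I{\left(m \right)} = \frac{1}{-12 + m}$ ($I{\left(m \right)} = \frac{1}{m - 12} = \frac{1}{-12 + m}$)
$\left(-26\right) \left(-393\right) + I{\left(5 - -2 \right)} = \left(-26\right) \left(-393\right) + \frac{1}{-12 + \left(5 - -2\right)} = 10218 + \frac{1}{-12 + \left(5 + 2\right)} = 10218 + \frac{1}{-12 + 7} = 10218 + \frac{1}{-5} = 10218 - \frac{1}{5} = \frac{51089}{5}$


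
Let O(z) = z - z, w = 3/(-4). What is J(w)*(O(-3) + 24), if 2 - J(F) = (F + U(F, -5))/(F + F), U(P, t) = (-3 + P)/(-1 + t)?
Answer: 46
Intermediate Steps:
w = -¾ (w = 3*(-¼) = -¾ ≈ -0.75000)
U(P, t) = (-3 + P)/(-1 + t)
O(z) = 0
J(F) = 2 - (½ + 5*F/6)/(2*F) (J(F) = 2 - (F + (-3 + F)/(-1 - 5))/(F + F) = 2 - (F + (-3 + F)/(-6))/(2*F) = 2 - (F - (-3 + F)/6)*1/(2*F) = 2 - (F + (½ - F/6))*1/(2*F) = 2 - (½ + 5*F/6)*1/(2*F) = 2 - (½ + 5*F/6)/(2*F))
J(w)*(O(-3) + 24) = ((-3 + 19*(-¾))/(12*(-¾)))*(0 + 24) = ((1/12)*(-4/3)*(-3 - 57/4))*24 = ((1/12)*(-4/3)*(-69/4))*24 = (23/12)*24 = 46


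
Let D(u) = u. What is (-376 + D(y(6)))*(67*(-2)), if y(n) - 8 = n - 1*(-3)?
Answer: 48106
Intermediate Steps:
y(n) = 11 + n (y(n) = 8 + (n - 1*(-3)) = 8 + (n + 3) = 8 + (3 + n) = 11 + n)
(-376 + D(y(6)))*(67*(-2)) = (-376 + (11 + 6))*(67*(-2)) = (-376 + 17)*(-134) = -359*(-134) = 48106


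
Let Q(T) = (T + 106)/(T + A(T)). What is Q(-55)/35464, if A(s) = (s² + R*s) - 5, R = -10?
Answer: 51/124655960 ≈ 4.0913e-7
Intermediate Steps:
A(s) = -5 + s² - 10*s (A(s) = (s² - 10*s) - 5 = -5 + s² - 10*s)
Q(T) = (106 + T)/(-5 + T² - 9*T) (Q(T) = (T + 106)/(T + (-5 + T² - 10*T)) = (106 + T)/(-5 + T² - 9*T))
Q(-55)/35464 = ((106 - 55)/(-5 + (-55)² - 9*(-55)))/35464 = (51/(-5 + 3025 + 495))*(1/35464) = (51/3515)*(1/35464) = 51/124655960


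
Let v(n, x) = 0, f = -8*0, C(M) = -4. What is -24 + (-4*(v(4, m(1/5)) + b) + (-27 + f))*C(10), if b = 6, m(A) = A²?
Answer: 180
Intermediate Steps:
f = 0
-24 + (-4*(v(4, m(1/5)) + b) + (-27 + f))*C(10) = -24 + (-4*(0 + 6) + (-27 + 0))*(-4) = -24 + (-4*6 - 27)*(-4) = -24 + (-24 - 27)*(-4) = -24 - 51*(-4) = -24 + 204 = 180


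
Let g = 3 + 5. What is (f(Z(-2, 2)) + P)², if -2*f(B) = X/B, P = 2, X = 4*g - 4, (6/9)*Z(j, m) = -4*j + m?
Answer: 256/225 ≈ 1.1378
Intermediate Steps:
Z(j, m) = -6*j + 3*m/2 (Z(j, m) = 3*(-4*j + m)/2 = 3*(m - 4*j)/2 = -6*j + 3*m/2)
g = 8
X = 28 (X = 4*8 - 4 = 32 - 4 = 28)
f(B) = -14/B
(f(Z(-2, 2)) + P)² = (-14/(-6*(-2) + (3/2)*2) + 2)² = (-14/(12 + 3) + 2)² = (-14/15 + 2)² = (16/15)² = 256/225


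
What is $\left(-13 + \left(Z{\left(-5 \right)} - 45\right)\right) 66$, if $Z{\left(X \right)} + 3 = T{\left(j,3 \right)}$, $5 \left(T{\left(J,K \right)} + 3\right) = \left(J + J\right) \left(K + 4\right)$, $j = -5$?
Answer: $-5148$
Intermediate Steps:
$T{\left(J,K \right)} = -3 + \frac{2 J \left(4 + K\right)}{5}$ ($T{\left(J,K \right)} = -3 + \frac{\left(J + J\right) \left(K + 4\right)}{5} = -3 + \frac{2 J \left(4 + K\right)}{5}$)
$Z{\left(X \right)} = -20$ ($Z{\left(X \right)} = -3 + \left(-3 + \frac{8}{5} \left(-5\right) + \frac{2}{5} \left(-5\right) 3\right) = -3 - 17 = -20$)
$\left(-13 + \left(Z{\left(-5 \right)} - 45\right)\right) 66 = \left(-13 - 65\right) 66 = \left(-78\right) 66 = -5148$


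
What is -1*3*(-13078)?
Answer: 39234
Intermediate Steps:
-1*3*(-13078) = -3*(-13078) = 39234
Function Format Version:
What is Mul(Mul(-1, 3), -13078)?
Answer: 39234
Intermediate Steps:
Mul(Mul(-1, 3), -13078) = Mul(-3, -13078) = 39234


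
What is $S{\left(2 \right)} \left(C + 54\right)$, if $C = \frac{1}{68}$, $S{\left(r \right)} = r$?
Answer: $\frac{3673}{34} \approx 108.03$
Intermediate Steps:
$C = \frac{1}{68} \approx 0.014706$
$S{\left(2 \right)} \left(C + 54\right) = 2 \left(\frac{1}{68} + 54\right) = 2 \cdot \frac{3673}{68} = \frac{3673}{34}$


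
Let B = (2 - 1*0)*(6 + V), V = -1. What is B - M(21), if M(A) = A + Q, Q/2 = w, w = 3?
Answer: -17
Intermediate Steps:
B = 10 (B = (2 - 1*0)*(6 - 1) = (2 + 0)*5 = 2*5 = 10)
Q = 6 (Q = 2*3 = 6)
M(A) = 6 + A (M(A) = A + 6 = 6 + A)
B - M(21) = 10 - (6 + 21) = 10 - 1*27 = 10 - 27 = -17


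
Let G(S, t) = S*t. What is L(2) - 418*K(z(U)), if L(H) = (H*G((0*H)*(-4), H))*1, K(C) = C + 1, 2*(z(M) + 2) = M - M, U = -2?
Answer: 418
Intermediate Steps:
z(M) = -2 (z(M) = -2 + (M - M)/2 = -2 + (½)*0 = -2 + 0 = -2)
K(C) = 1 + C
L(H) = 0 (L(H) = (H*(((0*H)*(-4))*H))*1 = (H*((0*(-4))*H))*1 = (H*(0*H))*1 = (H*0)*1 = 0*1 = 0)
L(2) - 418*K(z(U)) = 0 - 418*(1 - 2) = 0 - 418*(-1) = 0 + 418 = 418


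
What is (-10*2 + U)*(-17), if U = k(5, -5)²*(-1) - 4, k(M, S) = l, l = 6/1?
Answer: 1020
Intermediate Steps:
l = 6 (l = 6*1 = 6)
k(M, S) = 6
U = -40 (U = 6²*(-1) - 4 = 36*(-1) - 4 = -36 - 4 = -40)
(-10*2 + U)*(-17) = (-10*2 - 40)*(-17) = (-20 - 40)*(-17) = -60*(-17) = 1020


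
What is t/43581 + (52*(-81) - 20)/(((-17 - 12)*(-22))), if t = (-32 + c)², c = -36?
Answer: -90742340/13902339 ≈ -6.5271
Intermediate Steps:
t = 4624 (t = (-32 - 36)² = (-68)² = 4624)
t/43581 + (52*(-81) - 20)/(((-17 - 12)*(-22))) = 4624/43581 + (52*(-81) - 20)/(((-17 - 12)*(-22))) = 4624*(1/43581) + (-4212 - 20)/((-29*(-22))) = 4624/43581 - 4232/638 = 4624/43581 - 4232*1/638 = 4624/43581 - 2116/319 = -90742340/13902339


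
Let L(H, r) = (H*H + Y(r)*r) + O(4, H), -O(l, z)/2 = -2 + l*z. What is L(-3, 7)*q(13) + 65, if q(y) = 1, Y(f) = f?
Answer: 151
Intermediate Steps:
O(l, z) = 4 - 2*l*z (O(l, z) = -2*(-2 + l*z) = 4 - 2*l*z)
L(H, r) = 4 + H**2 + r**2 - 8*H (L(H, r) = (H*H + r*r) + (4 - 2*4*H) = (H**2 + r**2) + (4 - 8*H) = 4 + H**2 + r**2 - 8*H)
L(-3, 7)*q(13) + 65 = (4 + (-3)**2 + 7**2 - 8*(-3))*1 + 65 = (4 + 9 + 49 + 24)*1 + 65 = 86*1 + 65 = 86 + 65 = 151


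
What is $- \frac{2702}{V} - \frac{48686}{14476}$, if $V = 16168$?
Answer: $- \frac{199775}{56588} \approx -3.5303$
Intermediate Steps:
$- \frac{2702}{V} - \frac{48686}{14476} = - \frac{2702}{16168} - \frac{48686}{14476} = \left(-2702\right) \frac{1}{16168} - \frac{2213}{658} = - \frac{1351}{8084} - \frac{2213}{658} = - \frac{199775}{56588}$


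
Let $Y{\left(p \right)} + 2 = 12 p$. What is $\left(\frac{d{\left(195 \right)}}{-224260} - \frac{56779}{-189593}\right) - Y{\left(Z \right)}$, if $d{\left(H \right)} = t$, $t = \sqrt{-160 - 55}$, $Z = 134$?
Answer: $- \frac{304429579}{189593} - \frac{i \sqrt{215}}{224260} \approx -1605.7 - 6.5383 \cdot 10^{-5} i$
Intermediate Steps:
$Y{\left(p \right)} = -2 + 12 p$
$t = i \sqrt{215}$ ($t = \sqrt{-215} = i \sqrt{215} \approx 14.663 i$)
$d{\left(H \right)} = i \sqrt{215}$
$\left(\frac{d{\left(195 \right)}}{-224260} - \frac{56779}{-189593}\right) - Y{\left(Z \right)} = \left(\frac{i \sqrt{215}}{-224260} - \frac{56779}{-189593}\right) - \left(-2 + 12 \cdot 134\right) = \left(i \sqrt{215} \left(- \frac{1}{224260}\right) - - \frac{56779}{189593}\right) - \left(-2 + 1608\right) = \left(- \frac{i \sqrt{215}}{224260} + \frac{56779}{189593}\right) - 1606 = \left(\frac{56779}{189593} - \frac{i \sqrt{215}}{224260}\right) - 1606 = - \frac{304429579}{189593} - \frac{i \sqrt{215}}{224260}$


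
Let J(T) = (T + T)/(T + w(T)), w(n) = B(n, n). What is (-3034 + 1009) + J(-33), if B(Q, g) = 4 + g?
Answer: -62742/31 ≈ -2023.9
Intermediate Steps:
w(n) = 4 + n
J(T) = 2*T/(4 + 2*T) (J(T) = (T + T)/(T + (4 + T)) = (2*T)/(4 + 2*T) = 2*T/(4 + 2*T))
(-3034 + 1009) + J(-33) = (-3034 + 1009) - 33/(2 - 33) = -2025 - 33/(-31) = -2025 - 33*(-1/31) = -2025 + 33/31 = -62742/31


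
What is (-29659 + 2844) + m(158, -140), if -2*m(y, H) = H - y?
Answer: -26666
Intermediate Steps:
m(y, H) = y/2 - H/2 (m(y, H) = -(H - y)/2 = y/2 - H/2)
(-29659 + 2844) + m(158, -140) = (-29659 + 2844) + ((½)*158 - ½*(-140)) = -26815 + (79 + 70) = -26815 + 149 = -26666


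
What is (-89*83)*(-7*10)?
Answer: 517090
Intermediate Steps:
(-89*83)*(-7*10) = -7387*(-70) = 517090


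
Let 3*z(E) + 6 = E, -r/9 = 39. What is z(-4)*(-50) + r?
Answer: -553/3 ≈ -184.33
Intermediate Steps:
r = -351 (r = -9*39 = -351)
z(E) = -2 + E/3
z(-4)*(-50) + r = (-2 + (⅓)*(-4))*(-50) - 351 = (-2 - 4/3)*(-50) - 351 = -10/3*(-50) - 351 = 500/3 - 351 = -553/3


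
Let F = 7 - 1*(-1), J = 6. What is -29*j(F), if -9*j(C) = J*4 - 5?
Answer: 551/9 ≈ 61.222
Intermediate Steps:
F = 8 (F = 7 + 1 = 8)
j(C) = -19/9 (j(C) = -(6*4 - 5)/9 = -(24 - 5)/9 = -⅑*19 = -19/9)
-29*j(F) = -29*(-19/9) = 551/9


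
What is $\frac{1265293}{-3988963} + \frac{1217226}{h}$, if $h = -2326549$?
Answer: $- \frac{7799235640495}{9280517878687} \approx -0.84039$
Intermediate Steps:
$\frac{1265293}{-3988963} + \frac{1217226}{h} = \frac{1265293}{-3988963} + \frac{1217226}{-2326549} = 1265293 \left(- \frac{1}{3988963}\right) + 1217226 \left(- \frac{1}{2326549}\right) = - \frac{1265293}{3988963} - \frac{1217226}{2326549} = - \frac{7799235640495}{9280517878687}$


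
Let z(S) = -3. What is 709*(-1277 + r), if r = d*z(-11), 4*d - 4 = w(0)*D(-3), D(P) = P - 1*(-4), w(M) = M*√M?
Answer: -907520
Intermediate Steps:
w(M) = M^(3/2)
D(P) = 4 + P (D(P) = P + 4 = 4 + P)
d = 1 (d = 1 + (0^(3/2)*(4 - 3))/4 = 1 + (0*1)/4 = 1 + (¼)*0 = 1 + 0 = 1)
r = -3 (r = 1*(-3) = -3)
709*(-1277 + r) = 709*(-1277 - 3) = 709*(-1280) = -907520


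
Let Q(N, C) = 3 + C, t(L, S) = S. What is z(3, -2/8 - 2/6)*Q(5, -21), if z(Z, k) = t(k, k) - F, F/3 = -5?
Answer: -519/2 ≈ -259.50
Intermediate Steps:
F = -15 (F = 3*(-5) = -15)
z(Z, k) = 15 + k (z(Z, k) = k - 1*(-15) = k + 15 = 15 + k)
z(3, -2/8 - 2/6)*Q(5, -21) = (15 + (-2/8 - 2/6))*(3 - 21) = (15 + (-2*1/8 - 2*1/6))*(-18) = (15 + (-1/4 - 1/3))*(-18) = (15 - 7/12)*(-18) = (173/12)*(-18) = -519/2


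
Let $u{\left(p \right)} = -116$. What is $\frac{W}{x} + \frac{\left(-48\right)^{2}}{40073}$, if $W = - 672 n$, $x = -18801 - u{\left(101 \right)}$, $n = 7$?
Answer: $\frac{231553632}{748764005} \approx 0.30925$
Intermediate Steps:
$x = -18685$ ($x = -18801 - -116 = -18801 + 116 = -18685$)
$W = -4704$ ($W = \left(-672\right) 7 = -4704$)
$\frac{W}{x} + \frac{\left(-48\right)^{2}}{40073} = - \frac{4704}{-18685} + \frac{\left(-48\right)^{2}}{40073} = \left(-4704\right) \left(- \frac{1}{18685}\right) + 2304 \cdot \frac{1}{40073} = \frac{4704}{18685} + \frac{2304}{40073} = \frac{231553632}{748764005}$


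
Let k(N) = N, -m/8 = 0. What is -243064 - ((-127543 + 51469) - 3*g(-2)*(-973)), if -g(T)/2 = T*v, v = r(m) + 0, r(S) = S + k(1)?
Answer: -178666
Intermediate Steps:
m = 0 (m = -8*0 = 0)
r(S) = 1 + S (r(S) = S + 1 = 1 + S)
v = 1 (v = (1 + 0) + 0 = 1 + 0 = 1)
g(T) = -2*T
-243064 - ((-127543 + 51469) - 3*g(-2)*(-973)) = -243064 - ((-127543 + 51469) - (-6)*(-2)*(-973)) = -243064 - (-76074 - 3*4*(-973)) = -243064 - (-76074 - 12*(-973)) = -243064 - (-76074 + 11676) = -243064 - 1*(-64398) = -243064 + 64398 = -178666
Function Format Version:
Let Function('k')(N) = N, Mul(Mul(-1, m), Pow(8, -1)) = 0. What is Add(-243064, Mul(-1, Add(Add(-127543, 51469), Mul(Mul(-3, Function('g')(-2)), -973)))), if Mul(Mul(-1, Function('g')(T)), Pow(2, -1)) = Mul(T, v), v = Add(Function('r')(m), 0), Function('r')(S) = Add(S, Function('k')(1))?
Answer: -178666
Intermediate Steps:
m = 0 (m = Mul(-8, 0) = 0)
Function('r')(S) = Add(1, S) (Function('r')(S) = Add(S, 1) = Add(1, S))
v = 1 (v = Add(Add(1, 0), 0) = Add(1, 0) = 1)
Function('g')(T) = Mul(-2, T) (Function('g')(T) = Mul(-2, Mul(T, 1)) = Mul(-2, T))
Add(-243064, Mul(-1, Add(Add(-127543, 51469), Mul(Mul(-3, Function('g')(-2)), -973)))) = Add(-243064, Mul(-1, Add(Add(-127543, 51469), Mul(Mul(-3, Mul(-2, -2)), -973)))) = Add(-243064, Mul(-1, Add(-76074, Mul(Mul(-3, 4), -973)))) = Add(-243064, Mul(-1, Add(-76074, Mul(-12, -973)))) = Add(-243064, Mul(-1, Add(-76074, 11676))) = Add(-243064, Mul(-1, -64398)) = Add(-243064, 64398) = -178666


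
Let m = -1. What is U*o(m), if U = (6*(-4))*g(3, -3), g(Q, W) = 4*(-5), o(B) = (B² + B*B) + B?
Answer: 480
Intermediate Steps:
o(B) = B + 2*B² (o(B) = (B² + B²) + B = 2*B² + B = B + 2*B²)
g(Q, W) = -20
U = 480 (U = (6*(-4))*(-20) = -24*(-20) = 480)
U*o(m) = 480*(-(1 + 2*(-1))) = 480*(-(1 - 2)) = 480*(-1*(-1)) = 480*1 = 480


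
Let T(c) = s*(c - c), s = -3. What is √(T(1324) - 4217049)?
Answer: 3*I*√468561 ≈ 2053.5*I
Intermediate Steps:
T(c) = 0 (T(c) = -3*(c - c) = -3*0 = 0)
√(T(1324) - 4217049) = √(0 - 4217049) = √(-4217049) = 3*I*√468561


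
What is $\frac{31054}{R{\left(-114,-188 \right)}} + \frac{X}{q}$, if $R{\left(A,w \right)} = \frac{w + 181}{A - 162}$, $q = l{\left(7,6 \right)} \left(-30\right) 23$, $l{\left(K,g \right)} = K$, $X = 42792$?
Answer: $\frac{985646828}{805} \approx 1.2244 \cdot 10^{6}$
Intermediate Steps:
$q = -4830$ ($q = 7 \left(-30\right) 23 = \left(-210\right) 23 = -4830$)
$R{\left(A,w \right)} = \frac{181 + w}{-162 + A}$
$\frac{31054}{R{\left(-114,-188 \right)}} + \frac{X}{q} = \frac{31054}{\frac{1}{-162 - 114} \left(181 - 188\right)} + \frac{42792}{-4830} = \frac{31054}{\frac{1}{-276} \left(-7\right)} + 42792 \left(- \frac{1}{4830}\right) = \frac{31054}{\left(- \frac{1}{276}\right) \left(-7\right)} - \frac{7132}{805} = \frac{31054}{\frac{7}{276}} - \frac{7132}{805} = 31054 \cdot \frac{276}{7} - \frac{7132}{805} = \frac{8570904}{7} - \frac{7132}{805} = \frac{985646828}{805}$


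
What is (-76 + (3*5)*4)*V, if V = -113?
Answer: 1808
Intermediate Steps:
(-76 + (3*5)*4)*V = (-76 + (3*5)*4)*(-113) = (-76 + 15*4)*(-113) = (-76 + 60)*(-113) = -16*(-113) = 1808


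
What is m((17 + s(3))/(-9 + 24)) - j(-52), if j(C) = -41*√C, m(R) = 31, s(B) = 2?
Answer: 31 + 82*I*√13 ≈ 31.0 + 295.66*I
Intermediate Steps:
m((17 + s(3))/(-9 + 24)) - j(-52) = 31 - (-41)*√(-52) = 31 - (-41)*2*I*√13 = 31 - (-82)*I*√13 = 31 + 82*I*√13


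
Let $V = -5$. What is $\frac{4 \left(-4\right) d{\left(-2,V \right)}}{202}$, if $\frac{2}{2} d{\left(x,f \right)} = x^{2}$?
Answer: $- \frac{32}{101} \approx -0.31683$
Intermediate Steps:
$d{\left(x,f \right)} = x^{2}$
$\frac{4 \left(-4\right) d{\left(-2,V \right)}}{202} = \frac{4 \left(-4\right) \left(-2\right)^{2}}{202} = \left(-16\right) 4 \cdot \frac{1}{202} = \left(-64\right) \frac{1}{202} = - \frac{32}{101}$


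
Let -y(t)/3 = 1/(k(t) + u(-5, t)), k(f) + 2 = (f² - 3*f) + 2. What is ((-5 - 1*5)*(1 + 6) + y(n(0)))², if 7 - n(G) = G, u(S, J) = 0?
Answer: 3853369/784 ≈ 4915.0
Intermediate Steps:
k(f) = f² - 3*f (k(f) = -2 + ((f² - 3*f) + 2) = -2 + (2 + f² - 3*f) = f² - 3*f)
n(G) = 7 - G
y(t) = -3/(t*(-3 + t)) (y(t) = -3/(t*(-3 + t) + 0) = -3*1/(t*(-3 + t)) = -3/(t*(-3 + t)))
((-5 - 1*5)*(1 + 6) + y(n(0)))² = ((-5 - 1*5)*(1 + 6) - 3/((7 - 1*0)*(-3 + (7 - 1*0))))² = ((-5 - 5)*7 - 3/((7 + 0)*(-3 + (7 + 0))))² = (-10*7 - 3/(7*(-3 + 7)))² = (-70 - 3*⅐/4)² = (-70 - 3*⅐*¼)² = (-70 - 3/28)² = (-1963/28)² = 3853369/784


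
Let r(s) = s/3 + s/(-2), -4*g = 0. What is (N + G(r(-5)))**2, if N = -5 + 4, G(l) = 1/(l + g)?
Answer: 1/25 ≈ 0.040000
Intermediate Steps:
g = 0 (g = -1/4*0 = 0)
r(s) = -s/6 (r(s) = s*(1/3) + s*(-1/2) = s/3 - s/2 = -s/6)
G(l) = 1/l (G(l) = 1/(l + 0) = 1/l)
N = -1
(N + G(r(-5)))**2 = (-1 + 1/(-1/6*(-5)))**2 = (-1 + 1/(5/6))**2 = (-1 + 6/5)**2 = (1/5)**2 = 1/25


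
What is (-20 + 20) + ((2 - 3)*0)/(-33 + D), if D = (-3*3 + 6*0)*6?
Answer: 0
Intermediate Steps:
D = -54 (D = (-9 + 0)*6 = -9*6 = -54)
(-20 + 20) + ((2 - 3)*0)/(-33 + D) = (-20 + 20) + ((2 - 3)*0)/(-33 - 54) = 0 - 1*0/(-87) = 0 + 0*(-1/87) = 0 + 0 = 0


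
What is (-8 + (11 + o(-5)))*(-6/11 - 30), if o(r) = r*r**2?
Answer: 40992/11 ≈ 3726.5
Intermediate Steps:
o(r) = r**3
(-8 + (11 + o(-5)))*(-6/11 - 30) = (-8 + (11 + (-5)**3))*(-6/11 - 30) = (-8 + (11 - 125))*(-6*1/11 - 30) = (-8 - 114)*(-6/11 - 30) = -122*(-336/11) = 40992/11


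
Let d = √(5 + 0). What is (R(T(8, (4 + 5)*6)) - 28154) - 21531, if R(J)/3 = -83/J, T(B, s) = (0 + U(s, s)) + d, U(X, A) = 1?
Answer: -198491/4 - 249*√5/4 ≈ -49762.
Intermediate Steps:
d = √5 ≈ 2.2361
T(B, s) = 1 + √5 (T(B, s) = (0 + 1) + √5 = 1 + √5)
R(J) = -249/J (R(J) = 3*(-83/J) = -249/J)
(R(T(8, (4 + 5)*6)) - 28154) - 21531 = (-249/(1 + √5) - 28154) - 21531 = (-28154 - 249/(1 + √5)) - 21531 = -49685 - 249/(1 + √5)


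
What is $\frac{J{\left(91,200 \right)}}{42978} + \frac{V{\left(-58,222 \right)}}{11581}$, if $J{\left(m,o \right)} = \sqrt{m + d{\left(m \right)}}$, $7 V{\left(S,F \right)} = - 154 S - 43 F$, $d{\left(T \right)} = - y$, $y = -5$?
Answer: $- \frac{614}{81067} + \frac{2 \sqrt{6}}{21489} \approx -0.007346$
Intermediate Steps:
$d{\left(T \right)} = 5$ ($d{\left(T \right)} = \left(-1\right) \left(-5\right) = 5$)
$V{\left(S,F \right)} = - 22 S - \frac{43 F}{7}$ ($V{\left(S,F \right)} = \frac{- 154 S - 43 F}{7} = - 22 S - \frac{43 F}{7}$)
$J{\left(m,o \right)} = \sqrt{5 + m}$ ($J{\left(m,o \right)} = \sqrt{m + 5} = \sqrt{5 + m}$)
$\frac{J{\left(91,200 \right)}}{42978} + \frac{V{\left(-58,222 \right)}}{11581} = \frac{\sqrt{5 + 91}}{42978} + \frac{\left(-22\right) \left(-58\right) - \frac{9546}{7}}{11581} = \sqrt{96} \cdot \frac{1}{42978} + \left(1276 - \frac{9546}{7}\right) \frac{1}{11581} = 4 \sqrt{6} \cdot \frac{1}{42978} - \frac{614}{81067} = \frac{2 \sqrt{6}}{21489} - \frac{614}{81067} = - \frac{614}{81067} + \frac{2 \sqrt{6}}{21489}$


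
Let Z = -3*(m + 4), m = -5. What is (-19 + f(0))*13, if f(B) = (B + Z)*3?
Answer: -130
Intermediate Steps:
Z = 3 (Z = -3*(-5 + 4) = -3*(-1) = 3)
f(B) = 9 + 3*B (f(B) = (B + 3)*3 = (3 + B)*3 = 9 + 3*B)
(-19 + f(0))*13 = (-19 + (9 + 3*0))*13 = (-19 + (9 + 0))*13 = (-19 + 9)*13 = -10*13 = -130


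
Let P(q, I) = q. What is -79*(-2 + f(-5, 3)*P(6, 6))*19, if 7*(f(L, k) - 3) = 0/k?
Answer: -24016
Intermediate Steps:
f(L, k) = 3 (f(L, k) = 3 + (0/k)/7 = 3 + (⅐)*0 = 3 + 0 = 3)
-79*(-2 + f(-5, 3)*P(6, 6))*19 = -79*(-2 + 3*6)*19 = -79*(-2 + 18)*19 = -79*16*19 = -1264*19 = -24016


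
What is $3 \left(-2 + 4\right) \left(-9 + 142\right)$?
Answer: $798$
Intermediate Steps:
$3 \left(-2 + 4\right) \left(-9 + 142\right) = 3 \cdot 2 \cdot 133 = 6 \cdot 133 = 798$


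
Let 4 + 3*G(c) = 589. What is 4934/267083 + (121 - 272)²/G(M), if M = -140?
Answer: 6090721613/52081185 ≈ 116.95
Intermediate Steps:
G(c) = 195 (G(c) = -4/3 + (⅓)*589 = -4/3 + 589/3 = 195)
4934/267083 + (121 - 272)²/G(M) = 4934/267083 + (121 - 272)²/195 = 4934*(1/267083) + (-151)²*(1/195) = 4934/267083 + 22801*(1/195) = 4934/267083 + 22801/195 = 6090721613/52081185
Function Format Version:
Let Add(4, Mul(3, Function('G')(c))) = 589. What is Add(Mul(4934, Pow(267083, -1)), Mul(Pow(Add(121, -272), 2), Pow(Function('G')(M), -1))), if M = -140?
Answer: Rational(6090721613, 52081185) ≈ 116.95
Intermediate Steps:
Function('G')(c) = 195 (Function('G')(c) = Add(Rational(-4, 3), Mul(Rational(1, 3), 589)) = Add(Rational(-4, 3), Rational(589, 3)) = 195)
Add(Mul(4934, Pow(267083, -1)), Mul(Pow(Add(121, -272), 2), Pow(Function('G')(M), -1))) = Add(Mul(4934, Pow(267083, -1)), Mul(Pow(Add(121, -272), 2), Pow(195, -1))) = Add(Mul(4934, Rational(1, 267083)), Mul(Pow(-151, 2), Rational(1, 195))) = Add(Rational(4934, 267083), Mul(22801, Rational(1, 195))) = Add(Rational(4934, 267083), Rational(22801, 195)) = Rational(6090721613, 52081185)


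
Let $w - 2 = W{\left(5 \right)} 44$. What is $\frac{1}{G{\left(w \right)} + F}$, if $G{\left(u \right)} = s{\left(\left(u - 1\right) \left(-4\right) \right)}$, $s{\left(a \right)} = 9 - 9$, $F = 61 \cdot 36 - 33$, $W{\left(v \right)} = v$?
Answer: $\frac{1}{2163} \approx 0.00046232$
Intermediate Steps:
$F = 2163$ ($F = 2196 - 33 = 2163$)
$s{\left(a \right)} = 0$ ($s{\left(a \right)} = 9 - 9 = 0$)
$w = 222$ ($w = 2 + 5 \cdot 44 = 2 + 220 = 222$)
$G{\left(u \right)} = 0$
$\frac{1}{G{\left(w \right)} + F} = \frac{1}{0 + 2163} = \frac{1}{2163}$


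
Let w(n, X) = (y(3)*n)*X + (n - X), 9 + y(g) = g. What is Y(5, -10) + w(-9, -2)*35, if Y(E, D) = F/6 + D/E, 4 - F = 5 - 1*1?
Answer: -4027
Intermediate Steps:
y(g) = -9 + g
w(n, X) = n - X - 6*X*n (w(n, X) = ((-9 + 3)*n)*X + (n - X) = (-6*n)*X + (n - X) = -6*X*n + (n - X) = n - X - 6*X*n)
F = 0 (F = 4 - (5 - 1*1) = 4 - (5 - 1) = 4 - 1*4 = 4 - 4 = 0)
Y(E, D) = D/E (Y(E, D) = 0/6 + D/E = 0*(⅙) + D/E = 0 + D/E = D/E)
Y(5, -10) + w(-9, -2)*35 = -10/5 + (-9 - 1*(-2) - 6*(-2)*(-9))*35 = -10*⅕ + (-9 + 2 - 108)*35 = -2 - 115*35 = -2 - 4025 = -4027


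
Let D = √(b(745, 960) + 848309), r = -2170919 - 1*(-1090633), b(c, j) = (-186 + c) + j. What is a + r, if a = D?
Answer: -1080286 + 2*√212457 ≈ -1.0794e+6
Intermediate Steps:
b(c, j) = -186 + c + j
r = -1080286 (r = -2170919 + 1090633 = -1080286)
D = 2*√212457 (D = √((-186 + 745 + 960) + 848309) = √(1519 + 848309) = √849828 = 2*√212457 ≈ 921.86)
a = 2*√212457 ≈ 921.86
a + r = 2*√212457 - 1080286 = -1080286 + 2*√212457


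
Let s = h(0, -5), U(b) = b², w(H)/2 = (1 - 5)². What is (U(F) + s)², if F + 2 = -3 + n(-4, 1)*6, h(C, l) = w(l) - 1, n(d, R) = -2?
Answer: 102400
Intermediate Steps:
w(H) = 32 (w(H) = 2*(1 - 5)² = 2*(-4)² = 2*16 = 32)
h(C, l) = 31 (h(C, l) = 32 - 1 = 31)
F = -17 (F = -2 + (-3 - 2*6) = -2 + (-3 - 12) = -2 - 15 = -17)
s = 31
(U(F) + s)² = ((-17)² + 31)² = (289 + 31)² = 320² = 102400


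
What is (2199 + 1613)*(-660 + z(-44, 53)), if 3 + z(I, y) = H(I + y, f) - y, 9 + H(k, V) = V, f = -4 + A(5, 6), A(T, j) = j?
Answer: -2756076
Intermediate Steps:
f = 2 (f = -4 + 6 = 2)
H(k, V) = -9 + V
z(I, y) = -10 - y (z(I, y) = -3 + ((-9 + 2) - y) = -3 + (-7 - y) = -10 - y)
(2199 + 1613)*(-660 + z(-44, 53)) = (2199 + 1613)*(-660 + (-10 - 1*53)) = 3812*(-660 + (-10 - 53)) = 3812*(-660 - 63) = 3812*(-723) = -2756076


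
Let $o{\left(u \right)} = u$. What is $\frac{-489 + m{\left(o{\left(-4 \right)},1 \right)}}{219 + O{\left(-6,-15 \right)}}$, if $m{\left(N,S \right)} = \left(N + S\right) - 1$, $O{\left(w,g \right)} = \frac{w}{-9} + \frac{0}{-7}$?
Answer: $- \frac{1479}{659} \approx -2.2443$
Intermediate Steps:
$O{\left(w,g \right)} = - \frac{w}{9}$ ($O{\left(w,g \right)} = w \left(- \frac{1}{9}\right) + 0 \left(- \frac{1}{7}\right) = - \frac{w}{9} + 0 = - \frac{w}{9}$)
$m{\left(N,S \right)} = -1 + N + S$
$\frac{-489 + m{\left(o{\left(-4 \right)},1 \right)}}{219 + O{\left(-6,-15 \right)}} = \frac{-489 - 4}{219 - - \frac{2}{3}} = \frac{-489 - 4}{219 + \frac{2}{3}} = - \frac{493}{\frac{659}{3}} = \left(-493\right) \frac{3}{659} = - \frac{1479}{659}$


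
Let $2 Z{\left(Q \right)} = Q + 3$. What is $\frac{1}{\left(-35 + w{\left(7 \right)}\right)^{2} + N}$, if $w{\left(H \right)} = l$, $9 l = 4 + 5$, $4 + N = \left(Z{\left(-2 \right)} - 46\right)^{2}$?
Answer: $\frac{4}{12889} \approx 0.00031034$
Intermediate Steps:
$Z{\left(Q \right)} = \frac{3}{2} + \frac{Q}{2}$ ($Z{\left(Q \right)} = \frac{Q + 3}{2} = \frac{3 + Q}{2} = \frac{3}{2} + \frac{Q}{2}$)
$N = \frac{8265}{4}$ ($N = -4 + \left(\left(\frac{3}{2} + \frac{1}{2} \left(-2\right)\right) - 46\right)^{2} = -4 + \left(\left(\frac{3}{2} - 1\right) - 46\right)^{2} = -4 + \left(\frac{1}{2} - 46\right)^{2} = -4 + \left(- \frac{91}{2}\right)^{2} = -4 + \frac{8281}{4} = \frac{8265}{4} \approx 2066.3$)
$l = 1$ ($l = \frac{4 + 5}{9} = \frac{1}{9} \cdot 9 = 1$)
$w{\left(H \right)} = 1$
$\frac{1}{\left(-35 + w{\left(7 \right)}\right)^{2} + N} = \frac{1}{\left(-35 + 1\right)^{2} + \frac{8265}{4}} = \frac{1}{\left(-34\right)^{2} + \frac{8265}{4}} = \frac{1}{1156 + \frac{8265}{4}} = \frac{1}{\frac{12889}{4}} = \frac{4}{12889}$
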